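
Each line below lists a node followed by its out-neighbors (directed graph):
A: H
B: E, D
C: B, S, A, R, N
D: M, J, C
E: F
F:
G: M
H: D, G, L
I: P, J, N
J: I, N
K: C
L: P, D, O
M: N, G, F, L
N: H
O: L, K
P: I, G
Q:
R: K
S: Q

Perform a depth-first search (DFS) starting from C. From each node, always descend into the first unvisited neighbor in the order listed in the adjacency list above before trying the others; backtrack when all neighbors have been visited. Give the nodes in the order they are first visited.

Visit C
C → B
B → E
E → F
B → D
D → M
M → N
N → H
H → G
H → L
L → P
P → I
I → J
L → O
O → K
C → S
S → Q
C → A
C → R

C -> B -> E -> F -> D -> M -> N -> H -> G -> L -> P -> I -> J -> O -> K -> S -> Q -> A -> R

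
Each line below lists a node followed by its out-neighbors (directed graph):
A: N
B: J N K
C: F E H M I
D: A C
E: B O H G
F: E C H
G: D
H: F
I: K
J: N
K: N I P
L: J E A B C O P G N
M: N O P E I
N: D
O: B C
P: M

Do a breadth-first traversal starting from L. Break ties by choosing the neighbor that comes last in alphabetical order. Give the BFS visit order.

L → P → O → N → J → G → E → C → B → A → M → D → H → I → F → K

Visit L; enqueue P, O, N, J, G, E, C, B, A → queue [P, O, N, J, G, E, C, B, A]
Visit P; enqueue M → queue [O, N, J, G, E, C, B, A, M]
Visit O → queue [N, J, G, E, C, B, A, M]
Visit N; enqueue D → queue [J, G, E, C, B, A, M, D]
Visit J → queue [G, E, C, B, A, M, D]
Visit G → queue [E, C, B, A, M, D]
Visit E; enqueue H → queue [C, B, A, M, D, H]
Visit C; enqueue I, F → queue [B, A, M, D, H, I, F]
Visit B; enqueue K → queue [A, M, D, H, I, F, K]
Visit A → queue [M, D, H, I, F, K]
Visit M → queue [D, H, I, F, K]
Visit D → queue [H, I, F, K]
Visit H → queue [I, F, K]
Visit I → queue [F, K]
Visit F → queue [K]
Visit K → queue []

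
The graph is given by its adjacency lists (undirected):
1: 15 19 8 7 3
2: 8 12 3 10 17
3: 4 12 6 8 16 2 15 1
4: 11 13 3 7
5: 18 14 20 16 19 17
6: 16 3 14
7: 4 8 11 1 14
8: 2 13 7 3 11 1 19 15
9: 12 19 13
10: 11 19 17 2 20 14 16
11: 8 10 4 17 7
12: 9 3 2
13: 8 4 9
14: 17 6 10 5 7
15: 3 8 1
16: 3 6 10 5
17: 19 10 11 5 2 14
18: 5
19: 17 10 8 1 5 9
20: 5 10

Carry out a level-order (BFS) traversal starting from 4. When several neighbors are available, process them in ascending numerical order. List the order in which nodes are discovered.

Visit 4; enqueue 3, 7, 11, 13 → queue [3, 7, 11, 13]
Visit 3; enqueue 1, 2, 6, 8, 12, 15, 16 → queue [7, 11, 13, 1, 2, 6, 8, 12, 15, 16]
Visit 7; enqueue 14 → queue [11, 13, 1, 2, 6, 8, 12, 15, 16, 14]
Visit 11; enqueue 10, 17 → queue [13, 1, 2, 6, 8, 12, 15, 16, 14, 10, 17]
Visit 13; enqueue 9 → queue [1, 2, 6, 8, 12, 15, 16, 14, 10, 17, 9]
Visit 1; enqueue 19 → queue [2, 6, 8, 12, 15, 16, 14, 10, 17, 9, 19]
Visit 2 → queue [6, 8, 12, 15, 16, 14, 10, 17, 9, 19]
Visit 6 → queue [8, 12, 15, 16, 14, 10, 17, 9, 19]
Visit 8 → queue [12, 15, 16, 14, 10, 17, 9, 19]
Visit 12 → queue [15, 16, 14, 10, 17, 9, 19]
Visit 15 → queue [16, 14, 10, 17, 9, 19]
Visit 16; enqueue 5 → queue [14, 10, 17, 9, 19, 5]
Visit 14 → queue [10, 17, 9, 19, 5]
Visit 10; enqueue 20 → queue [17, 9, 19, 5, 20]
Visit 17 → queue [9, 19, 5, 20]
Visit 9 → queue [19, 5, 20]
Visit 19 → queue [5, 20]
Visit 5; enqueue 18 → queue [20, 18]
Visit 20 → queue [18]
Visit 18 → queue []

4 → 3 → 7 → 11 → 13 → 1 → 2 → 6 → 8 → 12 → 15 → 16 → 14 → 10 → 17 → 9 → 19 → 5 → 20 → 18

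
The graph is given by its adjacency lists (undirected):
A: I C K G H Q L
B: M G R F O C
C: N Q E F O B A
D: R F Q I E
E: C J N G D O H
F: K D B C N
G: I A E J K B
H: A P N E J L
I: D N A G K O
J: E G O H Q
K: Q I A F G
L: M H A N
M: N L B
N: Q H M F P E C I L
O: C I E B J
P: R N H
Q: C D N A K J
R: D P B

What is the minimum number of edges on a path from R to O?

2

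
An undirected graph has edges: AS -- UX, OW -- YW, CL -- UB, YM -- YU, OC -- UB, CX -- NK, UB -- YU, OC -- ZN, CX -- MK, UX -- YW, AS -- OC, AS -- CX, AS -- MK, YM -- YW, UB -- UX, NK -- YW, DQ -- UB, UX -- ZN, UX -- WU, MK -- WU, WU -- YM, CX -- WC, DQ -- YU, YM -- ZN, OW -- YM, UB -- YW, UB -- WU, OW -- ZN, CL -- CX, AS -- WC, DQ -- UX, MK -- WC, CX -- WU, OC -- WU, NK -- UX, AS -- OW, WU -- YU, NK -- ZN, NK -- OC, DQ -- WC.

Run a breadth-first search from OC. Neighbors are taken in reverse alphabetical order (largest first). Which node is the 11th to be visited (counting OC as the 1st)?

MK

Visit OC; enqueue ZN, WU, UB, NK, AS → queue [ZN, WU, UB, NK, AS]
Visit ZN; enqueue YM, UX, OW → queue [WU, UB, NK, AS, YM, UX, OW]
Visit WU; enqueue YU, MK, CX → queue [UB, NK, AS, YM, UX, OW, YU, MK, CX]
Visit UB; enqueue YW, DQ, CL → queue [NK, AS, YM, UX, OW, YU, MK, CX, YW, DQ, CL]
Visit NK → queue [AS, YM, UX, OW, YU, MK, CX, YW, DQ, CL]
Visit AS; enqueue WC → queue [YM, UX, OW, YU, MK, CX, YW, DQ, CL, WC]
Visit YM → queue [UX, OW, YU, MK, CX, YW, DQ, CL, WC]
Visit UX → queue [OW, YU, MK, CX, YW, DQ, CL, WC]
Visit OW → queue [YU, MK, CX, YW, DQ, CL, WC]
Visit YU → queue [MK, CX, YW, DQ, CL, WC]
Visit MK → queue [CX, YW, DQ, CL, WC]
Visit CX → queue [YW, DQ, CL, WC]
Visit YW → queue [DQ, CL, WC]
Visit DQ → queue [CL, WC]
Visit CL → queue [WC]
Visit WC → queue []

Visit order: OC, ZN, WU, UB, NK, AS, YM, UX, OW, YU, MK, CX, YW, DQ, CL, WC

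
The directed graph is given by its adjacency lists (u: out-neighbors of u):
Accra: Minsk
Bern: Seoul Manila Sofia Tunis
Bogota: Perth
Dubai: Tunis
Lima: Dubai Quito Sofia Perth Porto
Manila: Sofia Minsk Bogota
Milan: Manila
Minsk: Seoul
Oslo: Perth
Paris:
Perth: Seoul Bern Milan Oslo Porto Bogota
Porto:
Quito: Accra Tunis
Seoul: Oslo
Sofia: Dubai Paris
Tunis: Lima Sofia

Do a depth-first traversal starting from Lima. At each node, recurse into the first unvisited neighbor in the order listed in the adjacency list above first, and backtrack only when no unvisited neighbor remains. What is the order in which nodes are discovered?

Visit Lima
Lima → Dubai
Dubai → Tunis
Tunis → Sofia
Sofia → Paris
Lima → Quito
Quito → Accra
Accra → Minsk
Minsk → Seoul
Seoul → Oslo
Oslo → Perth
Perth → Bern
Bern → Manila
Manila → Bogota
Perth → Milan
Perth → Porto

Lima, Dubai, Tunis, Sofia, Paris, Quito, Accra, Minsk, Seoul, Oslo, Perth, Bern, Manila, Bogota, Milan, Porto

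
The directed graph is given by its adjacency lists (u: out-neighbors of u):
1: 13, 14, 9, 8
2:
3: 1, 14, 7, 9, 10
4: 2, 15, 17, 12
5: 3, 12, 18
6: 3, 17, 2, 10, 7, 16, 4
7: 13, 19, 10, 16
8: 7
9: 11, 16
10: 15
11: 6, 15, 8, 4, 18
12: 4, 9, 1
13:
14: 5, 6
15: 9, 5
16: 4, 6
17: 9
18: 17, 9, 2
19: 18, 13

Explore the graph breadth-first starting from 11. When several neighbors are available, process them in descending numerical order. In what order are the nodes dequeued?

Visit 11; enqueue 18, 15, 8, 6, 4 → queue [18, 15, 8, 6, 4]
Visit 18; enqueue 17, 9, 2 → queue [15, 8, 6, 4, 17, 9, 2]
Visit 15; enqueue 5 → queue [8, 6, 4, 17, 9, 2, 5]
Visit 8; enqueue 7 → queue [6, 4, 17, 9, 2, 5, 7]
Visit 6; enqueue 16, 10, 3 → queue [4, 17, 9, 2, 5, 7, 16, 10, 3]
Visit 4; enqueue 12 → queue [17, 9, 2, 5, 7, 16, 10, 3, 12]
Visit 17 → queue [9, 2, 5, 7, 16, 10, 3, 12]
Visit 9 → queue [2, 5, 7, 16, 10, 3, 12]
Visit 2 → queue [5, 7, 16, 10, 3, 12]
Visit 5 → queue [7, 16, 10, 3, 12]
Visit 7; enqueue 19, 13 → queue [16, 10, 3, 12, 19, 13]
Visit 16 → queue [10, 3, 12, 19, 13]
Visit 10 → queue [3, 12, 19, 13]
Visit 3; enqueue 14, 1 → queue [12, 19, 13, 14, 1]
Visit 12 → queue [19, 13, 14, 1]
Visit 19 → queue [13, 14, 1]
Visit 13 → queue [14, 1]
Visit 14 → queue [1]
Visit 1 → queue []

11 -> 18 -> 15 -> 8 -> 6 -> 4 -> 17 -> 9 -> 2 -> 5 -> 7 -> 16 -> 10 -> 3 -> 12 -> 19 -> 13 -> 14 -> 1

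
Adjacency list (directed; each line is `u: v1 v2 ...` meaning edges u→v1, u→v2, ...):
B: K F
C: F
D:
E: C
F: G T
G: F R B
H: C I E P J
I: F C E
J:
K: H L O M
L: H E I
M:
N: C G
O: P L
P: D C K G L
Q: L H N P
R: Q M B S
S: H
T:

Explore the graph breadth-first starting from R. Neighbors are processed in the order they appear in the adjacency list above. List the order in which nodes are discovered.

Visit R; enqueue Q, M, B, S → queue [Q, M, B, S]
Visit Q; enqueue L, H, N, P → queue [M, B, S, L, H, N, P]
Visit M → queue [B, S, L, H, N, P]
Visit B; enqueue K, F → queue [S, L, H, N, P, K, F]
Visit S → queue [L, H, N, P, K, F]
Visit L; enqueue E, I → queue [H, N, P, K, F, E, I]
Visit H; enqueue C, J → queue [N, P, K, F, E, I, C, J]
Visit N; enqueue G → queue [P, K, F, E, I, C, J, G]
Visit P; enqueue D → queue [K, F, E, I, C, J, G, D]
Visit K; enqueue O → queue [F, E, I, C, J, G, D, O]
Visit F; enqueue T → queue [E, I, C, J, G, D, O, T]
Visit E → queue [I, C, J, G, D, O, T]
Visit I → queue [C, J, G, D, O, T]
Visit C → queue [J, G, D, O, T]
Visit J → queue [G, D, O, T]
Visit G → queue [D, O, T]
Visit D → queue [O, T]
Visit O → queue [T]
Visit T → queue []

R, Q, M, B, S, L, H, N, P, K, F, E, I, C, J, G, D, O, T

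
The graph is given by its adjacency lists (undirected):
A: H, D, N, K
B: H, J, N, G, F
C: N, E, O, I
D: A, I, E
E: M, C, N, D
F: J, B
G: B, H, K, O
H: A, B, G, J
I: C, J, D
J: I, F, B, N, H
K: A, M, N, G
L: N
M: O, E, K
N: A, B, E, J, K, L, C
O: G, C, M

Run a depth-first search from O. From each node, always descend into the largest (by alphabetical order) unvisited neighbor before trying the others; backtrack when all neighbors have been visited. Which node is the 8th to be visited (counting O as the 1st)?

D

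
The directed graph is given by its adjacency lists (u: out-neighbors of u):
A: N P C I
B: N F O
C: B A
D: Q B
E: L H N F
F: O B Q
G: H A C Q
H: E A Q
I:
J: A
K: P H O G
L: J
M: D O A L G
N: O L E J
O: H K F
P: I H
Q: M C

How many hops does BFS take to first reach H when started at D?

Level 0: D
Level 1: B, Q
Level 2: C, F, M, N, O
Level 3: A, E, G, H, J, K, L
Level 4: I, P
H first appears at level 3.

3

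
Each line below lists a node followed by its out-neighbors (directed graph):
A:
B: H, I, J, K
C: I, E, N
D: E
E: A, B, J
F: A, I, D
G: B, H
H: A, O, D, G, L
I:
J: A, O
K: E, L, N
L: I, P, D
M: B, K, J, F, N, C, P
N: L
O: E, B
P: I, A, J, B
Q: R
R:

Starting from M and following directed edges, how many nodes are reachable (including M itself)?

16

BFS from M visits: M, B, K, J, F, N, C, P, H, I, E, L, A, O, D, G
Reachable nodes: 16 of 18 total.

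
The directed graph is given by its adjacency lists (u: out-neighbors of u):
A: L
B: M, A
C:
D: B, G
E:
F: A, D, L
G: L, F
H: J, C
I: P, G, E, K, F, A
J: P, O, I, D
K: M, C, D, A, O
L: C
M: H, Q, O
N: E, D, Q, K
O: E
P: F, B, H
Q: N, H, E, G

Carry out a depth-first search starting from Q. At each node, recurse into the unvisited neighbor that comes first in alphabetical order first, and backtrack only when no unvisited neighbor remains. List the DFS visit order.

Q, E, G, F, A, L, C, D, B, M, H, J, I, K, O, P, N

Visit Q
Q → E
Q → G
G → F
F → A
A → L
L → C
F → D
D → B
B → M
M → H
H → J
J → I
I → K
K → O
I → P
Q → N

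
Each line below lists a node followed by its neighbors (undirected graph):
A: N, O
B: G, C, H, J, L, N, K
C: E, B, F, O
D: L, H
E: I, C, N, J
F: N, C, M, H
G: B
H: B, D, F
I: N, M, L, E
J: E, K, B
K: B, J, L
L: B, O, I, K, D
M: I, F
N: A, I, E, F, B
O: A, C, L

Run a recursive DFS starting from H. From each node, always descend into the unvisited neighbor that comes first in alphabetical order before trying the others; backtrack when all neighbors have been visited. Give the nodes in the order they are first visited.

H, B, C, E, I, L, D, K, J, O, A, N, F, M, G

Visit H
H → B
B → C
C → E
E → I
I → L
L → D
L → K
K → J
L → O
O → A
A → N
N → F
F → M
B → G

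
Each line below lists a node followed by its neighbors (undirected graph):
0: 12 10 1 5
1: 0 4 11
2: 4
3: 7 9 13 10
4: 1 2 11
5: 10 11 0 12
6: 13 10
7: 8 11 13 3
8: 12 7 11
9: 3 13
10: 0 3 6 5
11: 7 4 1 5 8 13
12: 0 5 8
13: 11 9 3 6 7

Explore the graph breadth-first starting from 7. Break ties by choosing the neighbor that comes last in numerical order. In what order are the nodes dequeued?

Visit 7; enqueue 13, 11, 8, 3 → queue [13, 11, 8, 3]
Visit 13; enqueue 9, 6 → queue [11, 8, 3, 9, 6]
Visit 11; enqueue 5, 4, 1 → queue [8, 3, 9, 6, 5, 4, 1]
Visit 8; enqueue 12 → queue [3, 9, 6, 5, 4, 1, 12]
Visit 3; enqueue 10 → queue [9, 6, 5, 4, 1, 12, 10]
Visit 9 → queue [6, 5, 4, 1, 12, 10]
Visit 6 → queue [5, 4, 1, 12, 10]
Visit 5; enqueue 0 → queue [4, 1, 12, 10, 0]
Visit 4; enqueue 2 → queue [1, 12, 10, 0, 2]
Visit 1 → queue [12, 10, 0, 2]
Visit 12 → queue [10, 0, 2]
Visit 10 → queue [0, 2]
Visit 0 → queue [2]
Visit 2 → queue []

7, 13, 11, 8, 3, 9, 6, 5, 4, 1, 12, 10, 0, 2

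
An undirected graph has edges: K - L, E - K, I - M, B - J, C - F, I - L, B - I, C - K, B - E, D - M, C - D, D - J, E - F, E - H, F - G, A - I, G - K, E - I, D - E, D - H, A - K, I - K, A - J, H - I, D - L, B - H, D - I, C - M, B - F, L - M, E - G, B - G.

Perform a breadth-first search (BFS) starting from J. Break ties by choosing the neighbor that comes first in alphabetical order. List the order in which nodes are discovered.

J, A, B, D, I, K, E, F, G, H, C, L, M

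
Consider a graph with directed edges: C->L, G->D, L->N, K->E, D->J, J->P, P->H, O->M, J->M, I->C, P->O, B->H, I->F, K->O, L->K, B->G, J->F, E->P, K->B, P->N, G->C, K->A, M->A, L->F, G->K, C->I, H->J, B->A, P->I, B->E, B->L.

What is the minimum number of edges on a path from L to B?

Level 0: L
Level 1: F, K, N
Level 2: A, B, E, O
Level 3: G, H, M, P
Level 4: C, D, I, J
B first appears at level 2.

2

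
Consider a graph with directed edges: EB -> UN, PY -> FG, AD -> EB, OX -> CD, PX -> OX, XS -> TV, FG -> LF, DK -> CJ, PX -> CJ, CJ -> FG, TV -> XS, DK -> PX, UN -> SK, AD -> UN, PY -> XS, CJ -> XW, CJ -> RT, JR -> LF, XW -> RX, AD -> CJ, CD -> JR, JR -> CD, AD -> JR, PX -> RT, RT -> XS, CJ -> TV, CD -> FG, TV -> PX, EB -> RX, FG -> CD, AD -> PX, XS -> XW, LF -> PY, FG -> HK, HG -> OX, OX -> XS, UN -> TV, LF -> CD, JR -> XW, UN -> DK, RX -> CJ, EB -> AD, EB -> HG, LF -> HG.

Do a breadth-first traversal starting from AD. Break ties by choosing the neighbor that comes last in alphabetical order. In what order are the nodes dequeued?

Visit AD; enqueue UN, PX, JR, EB, CJ → queue [UN, PX, JR, EB, CJ]
Visit UN; enqueue TV, SK, DK → queue [PX, JR, EB, CJ, TV, SK, DK]
Visit PX; enqueue RT, OX → queue [JR, EB, CJ, TV, SK, DK, RT, OX]
Visit JR; enqueue XW, LF, CD → queue [EB, CJ, TV, SK, DK, RT, OX, XW, LF, CD]
Visit EB; enqueue RX, HG → queue [CJ, TV, SK, DK, RT, OX, XW, LF, CD, RX, HG]
Visit CJ; enqueue FG → queue [TV, SK, DK, RT, OX, XW, LF, CD, RX, HG, FG]
Visit TV; enqueue XS → queue [SK, DK, RT, OX, XW, LF, CD, RX, HG, FG, XS]
Visit SK → queue [DK, RT, OX, XW, LF, CD, RX, HG, FG, XS]
Visit DK → queue [RT, OX, XW, LF, CD, RX, HG, FG, XS]
Visit RT → queue [OX, XW, LF, CD, RX, HG, FG, XS]
Visit OX → queue [XW, LF, CD, RX, HG, FG, XS]
Visit XW → queue [LF, CD, RX, HG, FG, XS]
Visit LF; enqueue PY → queue [CD, RX, HG, FG, XS, PY]
Visit CD → queue [RX, HG, FG, XS, PY]
Visit RX → queue [HG, FG, XS, PY]
Visit HG → queue [FG, XS, PY]
Visit FG; enqueue HK → queue [XS, PY, HK]
Visit XS → queue [PY, HK]
Visit PY → queue [HK]
Visit HK → queue []

AD → UN → PX → JR → EB → CJ → TV → SK → DK → RT → OX → XW → LF → CD → RX → HG → FG → XS → PY → HK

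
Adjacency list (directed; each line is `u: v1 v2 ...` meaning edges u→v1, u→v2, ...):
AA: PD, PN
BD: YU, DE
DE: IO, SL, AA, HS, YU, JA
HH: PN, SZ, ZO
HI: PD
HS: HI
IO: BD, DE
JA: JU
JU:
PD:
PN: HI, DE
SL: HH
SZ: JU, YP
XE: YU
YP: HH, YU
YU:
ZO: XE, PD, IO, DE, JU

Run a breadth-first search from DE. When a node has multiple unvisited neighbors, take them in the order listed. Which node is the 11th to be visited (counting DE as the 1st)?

PN

Visit DE; enqueue IO, SL, AA, HS, YU, JA → queue [IO, SL, AA, HS, YU, JA]
Visit IO; enqueue BD → queue [SL, AA, HS, YU, JA, BD]
Visit SL; enqueue HH → queue [AA, HS, YU, JA, BD, HH]
Visit AA; enqueue PD, PN → queue [HS, YU, JA, BD, HH, PD, PN]
Visit HS; enqueue HI → queue [YU, JA, BD, HH, PD, PN, HI]
Visit YU → queue [JA, BD, HH, PD, PN, HI]
Visit JA; enqueue JU → queue [BD, HH, PD, PN, HI, JU]
Visit BD → queue [HH, PD, PN, HI, JU]
Visit HH; enqueue SZ, ZO → queue [PD, PN, HI, JU, SZ, ZO]
Visit PD → queue [PN, HI, JU, SZ, ZO]
Visit PN → queue [HI, JU, SZ, ZO]
Visit HI → queue [JU, SZ, ZO]
Visit JU → queue [SZ, ZO]
Visit SZ; enqueue YP → queue [ZO, YP]
Visit ZO; enqueue XE → queue [YP, XE]
Visit YP → queue [XE]
Visit XE → queue []

Visit order: DE, IO, SL, AA, HS, YU, JA, BD, HH, PD, PN, HI, JU, SZ, ZO, YP, XE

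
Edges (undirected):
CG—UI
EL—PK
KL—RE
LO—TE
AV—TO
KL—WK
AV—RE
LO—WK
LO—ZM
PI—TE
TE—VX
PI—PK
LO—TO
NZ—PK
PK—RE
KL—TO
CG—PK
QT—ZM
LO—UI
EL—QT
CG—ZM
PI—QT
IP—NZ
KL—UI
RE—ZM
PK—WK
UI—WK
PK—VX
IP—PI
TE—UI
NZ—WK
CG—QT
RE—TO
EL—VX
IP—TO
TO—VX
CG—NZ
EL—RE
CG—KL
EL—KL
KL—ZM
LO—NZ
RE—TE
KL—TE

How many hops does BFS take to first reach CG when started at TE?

Level 0: TE
Level 1: KL, LO, PI, RE, UI, VX
Level 2: AV, CG, EL, IP, NZ, PK, QT, TO, WK, ZM
CG first appears at level 2.

2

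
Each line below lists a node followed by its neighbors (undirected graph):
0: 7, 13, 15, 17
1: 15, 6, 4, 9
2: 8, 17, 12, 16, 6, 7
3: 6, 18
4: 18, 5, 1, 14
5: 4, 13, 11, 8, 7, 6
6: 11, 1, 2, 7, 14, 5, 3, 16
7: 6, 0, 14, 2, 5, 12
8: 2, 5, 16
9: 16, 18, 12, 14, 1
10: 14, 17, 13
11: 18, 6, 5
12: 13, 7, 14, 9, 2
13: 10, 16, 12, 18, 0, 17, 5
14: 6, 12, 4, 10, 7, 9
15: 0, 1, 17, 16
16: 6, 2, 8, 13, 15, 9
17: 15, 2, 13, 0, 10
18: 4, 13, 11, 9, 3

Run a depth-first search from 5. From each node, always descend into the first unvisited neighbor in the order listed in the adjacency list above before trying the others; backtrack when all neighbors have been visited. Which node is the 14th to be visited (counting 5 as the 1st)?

Visit 5
5 → 4
4 → 18
18 → 13
13 → 10
10 → 14
14 → 6
6 → 11
6 → 1
1 → 15
15 → 0
0 → 7
7 → 2
2 → 8
8 → 16
16 → 9
9 → 12
2 → 17
6 → 3

Visit order: 5, 4, 18, 13, 10, 14, 6, 11, 1, 15, 0, 7, 2, 8, 16, 9, 12, 17, 3

8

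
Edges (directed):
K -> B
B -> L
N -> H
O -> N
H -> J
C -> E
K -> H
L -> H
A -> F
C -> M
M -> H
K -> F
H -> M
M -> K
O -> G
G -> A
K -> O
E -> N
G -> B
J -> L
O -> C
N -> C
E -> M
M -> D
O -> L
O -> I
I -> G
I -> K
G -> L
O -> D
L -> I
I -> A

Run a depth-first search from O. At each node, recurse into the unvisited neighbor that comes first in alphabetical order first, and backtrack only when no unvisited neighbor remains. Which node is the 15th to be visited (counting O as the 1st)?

Visit O
O → C
C → E
E → M
M → D
M → H
H → J
J → L
L → I
I → A
A → F
I → G
G → B
I → K
E → N

Visit order: O, C, E, M, D, H, J, L, I, A, F, G, B, K, N

N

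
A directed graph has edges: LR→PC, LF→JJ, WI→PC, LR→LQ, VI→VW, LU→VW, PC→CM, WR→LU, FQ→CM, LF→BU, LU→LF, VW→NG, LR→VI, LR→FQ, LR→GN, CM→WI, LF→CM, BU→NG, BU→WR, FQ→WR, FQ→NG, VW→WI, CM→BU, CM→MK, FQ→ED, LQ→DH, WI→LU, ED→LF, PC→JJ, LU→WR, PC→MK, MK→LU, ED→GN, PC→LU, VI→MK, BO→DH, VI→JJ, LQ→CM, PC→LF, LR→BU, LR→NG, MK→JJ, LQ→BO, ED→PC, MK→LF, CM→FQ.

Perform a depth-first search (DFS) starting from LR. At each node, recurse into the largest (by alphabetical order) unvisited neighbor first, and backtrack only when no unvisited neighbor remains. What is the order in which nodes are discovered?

LR VI VW WI PC MK LU WR LF JJ CM FQ NG ED GN BU LQ DH BO

Visit LR
LR → VI
VI → VW
VW → WI
WI → PC
PC → MK
MK → LU
LU → WR
LU → LF
LF → JJ
LF → CM
CM → FQ
FQ → NG
FQ → ED
ED → GN
CM → BU
LR → LQ
LQ → DH
LQ → BO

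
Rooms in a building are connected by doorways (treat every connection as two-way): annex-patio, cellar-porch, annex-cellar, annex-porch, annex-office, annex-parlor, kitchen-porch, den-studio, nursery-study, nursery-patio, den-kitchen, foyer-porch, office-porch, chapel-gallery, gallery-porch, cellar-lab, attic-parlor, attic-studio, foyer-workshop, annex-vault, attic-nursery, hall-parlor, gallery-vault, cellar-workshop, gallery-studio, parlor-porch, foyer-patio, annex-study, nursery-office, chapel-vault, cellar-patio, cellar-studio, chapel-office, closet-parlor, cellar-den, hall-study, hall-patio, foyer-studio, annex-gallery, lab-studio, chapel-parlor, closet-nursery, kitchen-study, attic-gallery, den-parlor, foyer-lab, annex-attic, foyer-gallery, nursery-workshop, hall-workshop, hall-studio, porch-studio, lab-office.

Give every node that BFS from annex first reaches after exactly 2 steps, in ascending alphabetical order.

Level 0: annex
Level 1: attic, cellar, gallery, office, parlor, patio, porch, study, vault
Level 2: chapel, closet, den, foyer, hall, kitchen, lab, nursery, studio, workshop

chapel, closet, den, foyer, hall, kitchen, lab, nursery, studio, workshop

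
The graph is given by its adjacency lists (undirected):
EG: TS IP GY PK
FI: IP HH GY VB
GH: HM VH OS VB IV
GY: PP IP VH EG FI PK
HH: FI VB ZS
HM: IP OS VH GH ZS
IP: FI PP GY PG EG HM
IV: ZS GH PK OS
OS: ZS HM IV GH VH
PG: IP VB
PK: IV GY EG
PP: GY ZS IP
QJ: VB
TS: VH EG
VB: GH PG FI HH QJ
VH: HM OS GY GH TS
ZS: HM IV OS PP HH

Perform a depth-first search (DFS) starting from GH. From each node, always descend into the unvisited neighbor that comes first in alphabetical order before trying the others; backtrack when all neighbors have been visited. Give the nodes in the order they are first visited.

Visit GH
GH → HM
HM → IP
IP → EG
EG → GY
GY → FI
FI → HH
HH → VB
VB → PG
VB → QJ
HH → ZS
ZS → IV
IV → OS
OS → VH
VH → TS
IV → PK
ZS → PP

GH HM IP EG GY FI HH VB PG QJ ZS IV OS VH TS PK PP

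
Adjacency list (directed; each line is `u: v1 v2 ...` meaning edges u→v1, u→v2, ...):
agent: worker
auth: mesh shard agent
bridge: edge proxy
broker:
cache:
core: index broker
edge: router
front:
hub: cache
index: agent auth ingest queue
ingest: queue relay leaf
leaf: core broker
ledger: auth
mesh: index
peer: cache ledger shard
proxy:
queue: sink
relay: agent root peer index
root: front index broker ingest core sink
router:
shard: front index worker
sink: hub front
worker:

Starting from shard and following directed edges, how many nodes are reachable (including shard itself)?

BFS from shard visits: shard, front, index, worker, agent, auth, ingest, queue, mesh, leaf, relay, sink, broker, core, peer, root, hub, cache, ledger
Reachable nodes: 19 of 23 total.

19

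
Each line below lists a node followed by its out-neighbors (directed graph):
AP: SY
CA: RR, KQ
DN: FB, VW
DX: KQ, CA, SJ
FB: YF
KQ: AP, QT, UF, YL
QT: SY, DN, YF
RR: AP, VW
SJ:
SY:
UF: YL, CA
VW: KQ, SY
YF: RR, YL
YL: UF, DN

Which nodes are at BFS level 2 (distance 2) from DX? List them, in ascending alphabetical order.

Level 0: DX
Level 1: CA, KQ, SJ
Level 2: AP, QT, RR, UF, YL
Level 3: DN, SY, VW, YF
Level 4: FB

AP, QT, RR, UF, YL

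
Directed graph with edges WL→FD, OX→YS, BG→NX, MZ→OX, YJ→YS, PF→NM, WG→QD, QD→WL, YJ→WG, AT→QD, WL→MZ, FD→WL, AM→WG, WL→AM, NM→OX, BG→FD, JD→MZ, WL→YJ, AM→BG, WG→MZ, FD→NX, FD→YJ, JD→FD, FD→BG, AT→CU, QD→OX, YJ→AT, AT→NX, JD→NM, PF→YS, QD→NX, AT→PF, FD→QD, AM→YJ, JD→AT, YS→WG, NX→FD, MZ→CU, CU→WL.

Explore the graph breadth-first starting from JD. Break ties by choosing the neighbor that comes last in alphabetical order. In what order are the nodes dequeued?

Visit JD; enqueue NM, MZ, FD, AT → queue [NM, MZ, FD, AT]
Visit NM; enqueue OX → queue [MZ, FD, AT, OX]
Visit MZ; enqueue CU → queue [FD, AT, OX, CU]
Visit FD; enqueue YJ, WL, QD, NX, BG → queue [AT, OX, CU, YJ, WL, QD, NX, BG]
Visit AT; enqueue PF → queue [OX, CU, YJ, WL, QD, NX, BG, PF]
Visit OX; enqueue YS → queue [CU, YJ, WL, QD, NX, BG, PF, YS]
Visit CU → queue [YJ, WL, QD, NX, BG, PF, YS]
Visit YJ; enqueue WG → queue [WL, QD, NX, BG, PF, YS, WG]
Visit WL; enqueue AM → queue [QD, NX, BG, PF, YS, WG, AM]
Visit QD → queue [NX, BG, PF, YS, WG, AM]
Visit NX → queue [BG, PF, YS, WG, AM]
Visit BG → queue [PF, YS, WG, AM]
Visit PF → queue [YS, WG, AM]
Visit YS → queue [WG, AM]
Visit WG → queue [AM]
Visit AM → queue []

JD NM MZ FD AT OX CU YJ WL QD NX BG PF YS WG AM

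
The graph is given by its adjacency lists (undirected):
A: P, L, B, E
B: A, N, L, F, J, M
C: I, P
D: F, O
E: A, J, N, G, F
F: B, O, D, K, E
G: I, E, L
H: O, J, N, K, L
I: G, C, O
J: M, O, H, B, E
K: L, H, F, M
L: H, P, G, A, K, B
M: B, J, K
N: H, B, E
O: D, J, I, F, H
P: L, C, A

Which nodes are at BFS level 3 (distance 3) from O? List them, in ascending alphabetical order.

Level 0: O
Level 1: D, F, H, I, J
Level 2: B, C, E, G, K, L, M, N
Level 3: A, P

A, P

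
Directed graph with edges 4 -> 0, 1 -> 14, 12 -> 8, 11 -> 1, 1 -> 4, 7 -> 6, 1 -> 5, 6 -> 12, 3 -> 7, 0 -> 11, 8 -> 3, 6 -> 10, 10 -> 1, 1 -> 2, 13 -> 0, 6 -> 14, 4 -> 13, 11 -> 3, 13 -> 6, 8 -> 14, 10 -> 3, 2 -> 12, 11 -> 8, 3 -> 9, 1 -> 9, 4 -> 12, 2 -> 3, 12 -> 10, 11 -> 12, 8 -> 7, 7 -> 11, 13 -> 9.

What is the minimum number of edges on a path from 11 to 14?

2

Level 0: 11
Level 1: 1, 3, 8, 12
Level 2: 2, 4, 5, 7, 9, 10, 14
Level 3: 0, 6, 13
14 first appears at level 2.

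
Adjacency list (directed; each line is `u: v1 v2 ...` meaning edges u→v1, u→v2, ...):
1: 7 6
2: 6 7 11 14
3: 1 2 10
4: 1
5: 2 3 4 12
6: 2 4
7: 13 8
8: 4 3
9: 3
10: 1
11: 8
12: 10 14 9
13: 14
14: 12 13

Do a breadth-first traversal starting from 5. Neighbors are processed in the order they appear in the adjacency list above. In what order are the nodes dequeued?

Visit 5; enqueue 2, 3, 4, 12 → queue [2, 3, 4, 12]
Visit 2; enqueue 6, 7, 11, 14 → queue [3, 4, 12, 6, 7, 11, 14]
Visit 3; enqueue 1, 10 → queue [4, 12, 6, 7, 11, 14, 1, 10]
Visit 4 → queue [12, 6, 7, 11, 14, 1, 10]
Visit 12; enqueue 9 → queue [6, 7, 11, 14, 1, 10, 9]
Visit 6 → queue [7, 11, 14, 1, 10, 9]
Visit 7; enqueue 13, 8 → queue [11, 14, 1, 10, 9, 13, 8]
Visit 11 → queue [14, 1, 10, 9, 13, 8]
Visit 14 → queue [1, 10, 9, 13, 8]
Visit 1 → queue [10, 9, 13, 8]
Visit 10 → queue [9, 13, 8]
Visit 9 → queue [13, 8]
Visit 13 → queue [8]
Visit 8 → queue []

5, 2, 3, 4, 12, 6, 7, 11, 14, 1, 10, 9, 13, 8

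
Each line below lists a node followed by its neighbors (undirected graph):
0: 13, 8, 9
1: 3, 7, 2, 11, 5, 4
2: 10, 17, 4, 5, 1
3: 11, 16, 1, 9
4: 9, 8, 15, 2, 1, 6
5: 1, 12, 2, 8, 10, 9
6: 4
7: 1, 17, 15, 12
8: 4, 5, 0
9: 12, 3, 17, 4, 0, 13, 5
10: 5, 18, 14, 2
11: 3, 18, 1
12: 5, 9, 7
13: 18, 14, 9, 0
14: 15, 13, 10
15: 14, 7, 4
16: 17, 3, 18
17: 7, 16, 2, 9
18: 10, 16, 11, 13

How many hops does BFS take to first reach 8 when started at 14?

Level 0: 14
Level 1: 10, 13, 15
Level 2: 0, 2, 4, 5, 7, 9, 18
Level 3: 1, 3, 6, 8, 11, 12, 16, 17
8 first appears at level 3.

3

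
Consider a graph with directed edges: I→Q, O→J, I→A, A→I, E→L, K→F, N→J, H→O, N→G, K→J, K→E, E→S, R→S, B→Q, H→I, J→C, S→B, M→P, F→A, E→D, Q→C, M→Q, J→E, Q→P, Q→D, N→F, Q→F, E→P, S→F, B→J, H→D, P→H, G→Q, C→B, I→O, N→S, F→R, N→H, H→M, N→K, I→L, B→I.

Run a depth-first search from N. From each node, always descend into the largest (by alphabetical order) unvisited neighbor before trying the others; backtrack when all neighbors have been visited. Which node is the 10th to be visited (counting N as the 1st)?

Visit N
N → S
S → F
F → R
F → A
A → I
I → Q
Q → P
P → H
H → O
O → J
J → E
E → L
E → D
J → C
C → B
H → M
N → K
N → G

Visit order: N, S, F, R, A, I, Q, P, H, O, J, E, L, D, C, B, M, K, G

O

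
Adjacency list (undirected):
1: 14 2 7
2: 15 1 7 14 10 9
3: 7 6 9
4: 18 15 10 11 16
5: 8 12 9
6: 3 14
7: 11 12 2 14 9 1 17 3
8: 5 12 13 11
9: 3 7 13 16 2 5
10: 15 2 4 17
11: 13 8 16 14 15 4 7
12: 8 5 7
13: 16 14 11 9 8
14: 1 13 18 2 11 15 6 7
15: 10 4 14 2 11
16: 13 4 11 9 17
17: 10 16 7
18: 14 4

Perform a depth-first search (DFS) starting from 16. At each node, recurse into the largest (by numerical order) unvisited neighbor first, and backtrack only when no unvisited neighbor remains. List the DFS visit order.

16, 17, 10, 15, 14, 18, 4, 11, 13, 9, 7, 12, 8, 5, 3, 6, 2, 1

Visit 16
16 → 17
17 → 10
10 → 15
15 → 14
14 → 18
18 → 4
4 → 11
11 → 13
13 → 9
9 → 7
7 → 12
12 → 8
8 → 5
7 → 3
3 → 6
7 → 2
2 → 1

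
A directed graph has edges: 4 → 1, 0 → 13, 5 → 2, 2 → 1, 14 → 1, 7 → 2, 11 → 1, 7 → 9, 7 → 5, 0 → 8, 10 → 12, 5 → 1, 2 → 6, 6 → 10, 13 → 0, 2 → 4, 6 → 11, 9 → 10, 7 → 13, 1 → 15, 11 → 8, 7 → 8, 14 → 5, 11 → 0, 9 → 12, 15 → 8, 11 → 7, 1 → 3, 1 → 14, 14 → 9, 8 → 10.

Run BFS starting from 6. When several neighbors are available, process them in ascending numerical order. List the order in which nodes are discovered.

Visit 6; enqueue 10, 11 → queue [10, 11]
Visit 10; enqueue 12 → queue [11, 12]
Visit 11; enqueue 0, 1, 7, 8 → queue [12, 0, 1, 7, 8]
Visit 12 → queue [0, 1, 7, 8]
Visit 0; enqueue 13 → queue [1, 7, 8, 13]
Visit 1; enqueue 3, 14, 15 → queue [7, 8, 13, 3, 14, 15]
Visit 7; enqueue 2, 5, 9 → queue [8, 13, 3, 14, 15, 2, 5, 9]
Visit 8 → queue [13, 3, 14, 15, 2, 5, 9]
Visit 13 → queue [3, 14, 15, 2, 5, 9]
Visit 3 → queue [14, 15, 2, 5, 9]
Visit 14 → queue [15, 2, 5, 9]
Visit 15 → queue [2, 5, 9]
Visit 2; enqueue 4 → queue [5, 9, 4]
Visit 5 → queue [9, 4]
Visit 9 → queue [4]
Visit 4 → queue []

6 → 10 → 11 → 12 → 0 → 1 → 7 → 8 → 13 → 3 → 14 → 15 → 2 → 5 → 9 → 4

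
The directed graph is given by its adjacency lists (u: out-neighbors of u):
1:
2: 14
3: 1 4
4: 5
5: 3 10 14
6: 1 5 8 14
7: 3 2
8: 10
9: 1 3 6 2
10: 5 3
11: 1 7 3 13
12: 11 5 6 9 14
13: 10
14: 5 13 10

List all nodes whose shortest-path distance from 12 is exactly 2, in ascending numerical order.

1, 2, 3, 7, 8, 10, 13

Level 0: 12
Level 1: 5, 6, 9, 11, 14
Level 2: 1, 2, 3, 7, 8, 10, 13
Level 3: 4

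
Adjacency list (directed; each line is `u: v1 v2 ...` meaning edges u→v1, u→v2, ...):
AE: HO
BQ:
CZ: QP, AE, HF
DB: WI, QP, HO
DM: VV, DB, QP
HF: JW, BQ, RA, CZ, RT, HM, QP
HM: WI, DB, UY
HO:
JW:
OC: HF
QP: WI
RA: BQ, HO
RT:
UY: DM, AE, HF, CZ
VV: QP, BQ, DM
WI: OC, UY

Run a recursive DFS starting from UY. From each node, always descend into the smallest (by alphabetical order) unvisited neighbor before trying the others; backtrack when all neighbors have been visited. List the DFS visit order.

UY -> AE -> HO -> CZ -> HF -> BQ -> HM -> DB -> QP -> WI -> OC -> JW -> RA -> RT -> DM -> VV

Visit UY
UY → AE
AE → HO
UY → CZ
CZ → HF
HF → BQ
HF → HM
HM → DB
DB → QP
QP → WI
WI → OC
HF → JW
HF → RA
HF → RT
UY → DM
DM → VV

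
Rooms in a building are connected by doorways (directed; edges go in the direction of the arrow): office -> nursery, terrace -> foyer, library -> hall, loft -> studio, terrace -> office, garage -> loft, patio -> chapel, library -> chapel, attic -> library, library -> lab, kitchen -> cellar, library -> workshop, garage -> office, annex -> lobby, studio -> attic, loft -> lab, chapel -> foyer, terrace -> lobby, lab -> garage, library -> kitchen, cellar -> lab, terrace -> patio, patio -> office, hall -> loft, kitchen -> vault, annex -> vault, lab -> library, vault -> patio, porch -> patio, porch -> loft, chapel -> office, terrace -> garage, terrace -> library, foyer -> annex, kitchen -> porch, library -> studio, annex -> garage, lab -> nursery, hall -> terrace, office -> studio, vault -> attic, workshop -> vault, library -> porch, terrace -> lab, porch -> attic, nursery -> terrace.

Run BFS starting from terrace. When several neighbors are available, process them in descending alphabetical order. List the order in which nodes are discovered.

terrace -> patio -> office -> lobby -> library -> lab -> garage -> foyer -> chapel -> studio -> nursery -> workshop -> porch -> kitchen -> hall -> loft -> annex -> attic -> vault -> cellar

Visit terrace; enqueue patio, office, lobby, library, lab, garage, foyer → queue [patio, office, lobby, library, lab, garage, foyer]
Visit patio; enqueue chapel → queue [office, lobby, library, lab, garage, foyer, chapel]
Visit office; enqueue studio, nursery → queue [lobby, library, lab, garage, foyer, chapel, studio, nursery]
Visit lobby → queue [library, lab, garage, foyer, chapel, studio, nursery]
Visit library; enqueue workshop, porch, kitchen, hall → queue [lab, garage, foyer, chapel, studio, nursery, workshop, porch, kitchen, hall]
Visit lab → queue [garage, foyer, chapel, studio, nursery, workshop, porch, kitchen, hall]
Visit garage; enqueue loft → queue [foyer, chapel, studio, nursery, workshop, porch, kitchen, hall, loft]
Visit foyer; enqueue annex → queue [chapel, studio, nursery, workshop, porch, kitchen, hall, loft, annex]
Visit chapel → queue [studio, nursery, workshop, porch, kitchen, hall, loft, annex]
Visit studio; enqueue attic → queue [nursery, workshop, porch, kitchen, hall, loft, annex, attic]
Visit nursery → queue [workshop, porch, kitchen, hall, loft, annex, attic]
Visit workshop; enqueue vault → queue [porch, kitchen, hall, loft, annex, attic, vault]
Visit porch → queue [kitchen, hall, loft, annex, attic, vault]
Visit kitchen; enqueue cellar → queue [hall, loft, annex, attic, vault, cellar]
Visit hall → queue [loft, annex, attic, vault, cellar]
Visit loft → queue [annex, attic, vault, cellar]
Visit annex → queue [attic, vault, cellar]
Visit attic → queue [vault, cellar]
Visit vault → queue [cellar]
Visit cellar → queue []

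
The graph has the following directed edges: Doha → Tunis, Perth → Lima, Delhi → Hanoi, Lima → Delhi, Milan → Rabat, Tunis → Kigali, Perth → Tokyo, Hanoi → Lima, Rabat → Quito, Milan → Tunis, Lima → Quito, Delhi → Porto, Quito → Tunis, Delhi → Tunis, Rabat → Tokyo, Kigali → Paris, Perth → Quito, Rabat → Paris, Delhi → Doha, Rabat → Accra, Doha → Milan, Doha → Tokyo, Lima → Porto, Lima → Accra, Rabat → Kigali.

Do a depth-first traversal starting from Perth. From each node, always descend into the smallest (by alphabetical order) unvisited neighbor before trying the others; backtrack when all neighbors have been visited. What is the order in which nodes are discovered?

Visit Perth
Perth → Lima
Lima → Accra
Lima → Delhi
Delhi → Doha
Doha → Milan
Milan → Rabat
Rabat → Kigali
Kigali → Paris
Rabat → Quito
Quito → Tunis
Rabat → Tokyo
Delhi → Hanoi
Delhi → Porto

Perth, Lima, Accra, Delhi, Doha, Milan, Rabat, Kigali, Paris, Quito, Tunis, Tokyo, Hanoi, Porto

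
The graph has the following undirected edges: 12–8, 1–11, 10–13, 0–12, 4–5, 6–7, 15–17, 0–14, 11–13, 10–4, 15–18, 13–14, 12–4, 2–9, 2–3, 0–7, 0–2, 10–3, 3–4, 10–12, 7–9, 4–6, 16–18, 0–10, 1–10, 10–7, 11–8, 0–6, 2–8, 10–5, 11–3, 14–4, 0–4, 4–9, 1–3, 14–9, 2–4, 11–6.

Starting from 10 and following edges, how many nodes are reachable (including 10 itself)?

BFS from 10 visits: 10, 0, 1, 3, 4, 5, 7, 12, 13, 2, 6, 14, 11, 9, 8
Reachable nodes: 15 of 19 total.

15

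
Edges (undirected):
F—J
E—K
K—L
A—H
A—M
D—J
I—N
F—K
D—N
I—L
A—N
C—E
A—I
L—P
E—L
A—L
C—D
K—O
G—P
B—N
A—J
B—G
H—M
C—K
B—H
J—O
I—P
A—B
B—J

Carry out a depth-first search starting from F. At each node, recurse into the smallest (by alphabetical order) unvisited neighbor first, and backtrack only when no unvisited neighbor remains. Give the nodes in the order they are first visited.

Visit F
F → J
J → A
A → B
B → G
G → P
P → I
I → L
L → E
E → C
C → D
D → N
C → K
K → O
B → H
H → M

F, J, A, B, G, P, I, L, E, C, D, N, K, O, H, M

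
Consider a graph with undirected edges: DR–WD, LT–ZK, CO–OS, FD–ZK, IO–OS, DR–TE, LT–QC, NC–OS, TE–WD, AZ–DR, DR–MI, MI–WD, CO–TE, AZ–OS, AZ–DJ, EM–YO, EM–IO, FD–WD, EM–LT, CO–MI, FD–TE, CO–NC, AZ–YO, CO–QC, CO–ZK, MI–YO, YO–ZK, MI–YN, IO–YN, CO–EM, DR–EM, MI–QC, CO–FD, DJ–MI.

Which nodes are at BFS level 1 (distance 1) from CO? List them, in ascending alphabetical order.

EM, FD, MI, NC, OS, QC, TE, ZK

Level 0: CO
Level 1: EM, FD, MI, NC, OS, QC, TE, ZK
Level 2: AZ, DJ, DR, IO, LT, WD, YN, YO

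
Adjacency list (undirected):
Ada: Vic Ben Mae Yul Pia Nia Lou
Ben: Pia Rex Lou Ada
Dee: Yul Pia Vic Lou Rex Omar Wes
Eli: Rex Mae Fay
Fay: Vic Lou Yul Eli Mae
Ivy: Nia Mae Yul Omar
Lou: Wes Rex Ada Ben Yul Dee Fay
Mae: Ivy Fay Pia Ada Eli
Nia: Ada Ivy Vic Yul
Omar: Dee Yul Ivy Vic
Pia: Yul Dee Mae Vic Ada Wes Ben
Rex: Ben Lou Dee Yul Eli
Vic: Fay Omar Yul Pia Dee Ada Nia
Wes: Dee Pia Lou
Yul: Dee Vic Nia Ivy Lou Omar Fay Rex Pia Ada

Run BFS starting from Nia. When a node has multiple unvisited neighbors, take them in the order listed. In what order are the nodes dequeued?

Nia Ada Ivy Vic Yul Ben Mae Pia Lou Omar Fay Dee Rex Eli Wes

Visit Nia; enqueue Ada, Ivy, Vic, Yul → queue [Ada, Ivy, Vic, Yul]
Visit Ada; enqueue Ben, Mae, Pia, Lou → queue [Ivy, Vic, Yul, Ben, Mae, Pia, Lou]
Visit Ivy; enqueue Omar → queue [Vic, Yul, Ben, Mae, Pia, Lou, Omar]
Visit Vic; enqueue Fay, Dee → queue [Yul, Ben, Mae, Pia, Lou, Omar, Fay, Dee]
Visit Yul; enqueue Rex → queue [Ben, Mae, Pia, Lou, Omar, Fay, Dee, Rex]
Visit Ben → queue [Mae, Pia, Lou, Omar, Fay, Dee, Rex]
Visit Mae; enqueue Eli → queue [Pia, Lou, Omar, Fay, Dee, Rex, Eli]
Visit Pia; enqueue Wes → queue [Lou, Omar, Fay, Dee, Rex, Eli, Wes]
Visit Lou → queue [Omar, Fay, Dee, Rex, Eli, Wes]
Visit Omar → queue [Fay, Dee, Rex, Eli, Wes]
Visit Fay → queue [Dee, Rex, Eli, Wes]
Visit Dee → queue [Rex, Eli, Wes]
Visit Rex → queue [Eli, Wes]
Visit Eli → queue [Wes]
Visit Wes → queue []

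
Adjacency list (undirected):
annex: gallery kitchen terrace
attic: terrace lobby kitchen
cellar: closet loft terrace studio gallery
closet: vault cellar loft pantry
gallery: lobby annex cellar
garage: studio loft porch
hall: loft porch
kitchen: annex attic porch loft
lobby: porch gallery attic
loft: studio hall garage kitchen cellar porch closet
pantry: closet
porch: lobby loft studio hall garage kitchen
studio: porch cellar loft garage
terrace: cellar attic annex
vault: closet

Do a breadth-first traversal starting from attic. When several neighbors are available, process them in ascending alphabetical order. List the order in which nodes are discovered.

attic, kitchen, lobby, terrace, annex, loft, porch, gallery, cellar, closet, garage, hall, studio, pantry, vault

Visit attic; enqueue kitchen, lobby, terrace → queue [kitchen, lobby, terrace]
Visit kitchen; enqueue annex, loft, porch → queue [lobby, terrace, annex, loft, porch]
Visit lobby; enqueue gallery → queue [terrace, annex, loft, porch, gallery]
Visit terrace; enqueue cellar → queue [annex, loft, porch, gallery, cellar]
Visit annex → queue [loft, porch, gallery, cellar]
Visit loft; enqueue closet, garage, hall, studio → queue [porch, gallery, cellar, closet, garage, hall, studio]
Visit porch → queue [gallery, cellar, closet, garage, hall, studio]
Visit gallery → queue [cellar, closet, garage, hall, studio]
Visit cellar → queue [closet, garage, hall, studio]
Visit closet; enqueue pantry, vault → queue [garage, hall, studio, pantry, vault]
Visit garage → queue [hall, studio, pantry, vault]
Visit hall → queue [studio, pantry, vault]
Visit studio → queue [pantry, vault]
Visit pantry → queue [vault]
Visit vault → queue []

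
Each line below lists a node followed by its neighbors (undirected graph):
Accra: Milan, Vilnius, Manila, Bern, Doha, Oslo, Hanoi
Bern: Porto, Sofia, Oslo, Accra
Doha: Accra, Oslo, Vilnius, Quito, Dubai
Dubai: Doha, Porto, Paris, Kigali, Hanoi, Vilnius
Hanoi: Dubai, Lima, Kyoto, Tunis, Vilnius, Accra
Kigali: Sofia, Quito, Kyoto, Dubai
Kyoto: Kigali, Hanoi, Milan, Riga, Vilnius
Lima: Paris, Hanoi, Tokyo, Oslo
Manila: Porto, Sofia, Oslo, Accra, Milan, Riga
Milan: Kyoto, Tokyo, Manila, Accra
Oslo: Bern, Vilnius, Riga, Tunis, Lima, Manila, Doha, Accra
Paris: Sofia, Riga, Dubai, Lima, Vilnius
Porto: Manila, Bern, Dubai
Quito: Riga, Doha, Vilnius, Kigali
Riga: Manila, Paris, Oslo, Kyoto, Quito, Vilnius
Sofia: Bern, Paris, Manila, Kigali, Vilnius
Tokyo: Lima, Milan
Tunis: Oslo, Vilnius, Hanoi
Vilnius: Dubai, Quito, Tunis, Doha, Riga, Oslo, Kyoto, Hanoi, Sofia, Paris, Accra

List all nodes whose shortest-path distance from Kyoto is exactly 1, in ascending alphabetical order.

Hanoi, Kigali, Milan, Riga, Vilnius

Level 0: Kyoto
Level 1: Hanoi, Kigali, Milan, Riga, Vilnius
Level 2: Accra, Doha, Dubai, Lima, Manila, Oslo, Paris, Quito, Sofia, Tokyo, Tunis
Level 3: Bern, Porto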